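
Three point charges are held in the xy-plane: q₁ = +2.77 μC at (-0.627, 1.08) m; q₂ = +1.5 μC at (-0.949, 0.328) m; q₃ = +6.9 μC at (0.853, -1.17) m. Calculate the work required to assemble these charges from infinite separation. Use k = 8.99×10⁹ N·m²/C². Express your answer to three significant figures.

0.149 J

The work to assemble the configuration equals its total potential energy, U = Σ kqᵢqⱼ/rᵢⱼ over all pairs.
Pair separations: r₁₂ = 0.818 m, r₁₃ = 2.69 m, r₂₃ = 2.34 m.
U = (0.0457) + (0.0638) + (0.0397) = 0.149 J.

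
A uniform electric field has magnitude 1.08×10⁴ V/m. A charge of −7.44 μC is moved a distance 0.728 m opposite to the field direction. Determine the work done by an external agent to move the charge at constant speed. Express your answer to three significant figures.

-0.0585 J

The potential change for a displacement 0.728 m opposite to the field direction is ΔV = +Ed = 7860 V.
W_ext = qΔV = -0.0585 J.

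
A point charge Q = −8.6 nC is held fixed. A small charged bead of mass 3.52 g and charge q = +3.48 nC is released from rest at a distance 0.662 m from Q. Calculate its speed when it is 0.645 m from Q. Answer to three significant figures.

2.47×10⁻³ m/s

Only the electrostatic force acts, so mechanical energy is conserved: ½mv² = U₁ − U₂ = kQq(1/r₁ − 1/r₂).
U₁ − U₂ = (8.99×10⁹ N·m²/C²)(-8.60×10⁻⁹ C)(3.48×10⁻⁹ C)(1/0.662 − 1/0.645) = 1.07×10⁻⁸ J.
v = √(2·1.07×10⁻⁸/3.52×10⁻³) = 2.47×10⁻³ m/s.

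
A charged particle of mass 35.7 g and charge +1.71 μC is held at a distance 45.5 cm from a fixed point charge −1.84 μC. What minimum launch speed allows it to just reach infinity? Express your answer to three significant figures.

To just escape, total mechanical energy must reach zero at infinity: ½mv²_min + U = 0, so ½mv²_min = −U = |kQq|/r.
|U| = |kQq|/r = (8.99×10⁹ N·m²/C²)(1.84×10⁻⁶)(1.71×10⁻⁶)/(0.455) = 0.0622 J.
v_min = √(2|U|/m) = √(2·0.0622/0.0357) = 1.87 m/s.

1.87 m/s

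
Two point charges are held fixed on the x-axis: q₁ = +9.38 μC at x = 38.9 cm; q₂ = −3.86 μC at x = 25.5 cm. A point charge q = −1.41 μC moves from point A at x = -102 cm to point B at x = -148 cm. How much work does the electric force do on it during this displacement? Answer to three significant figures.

The work done by the electric force is W_field = −ΔU = −q(V_B − V_A) = q(V_A − V_B).
At A: distances to the source charges are 1.41 m, 1.27 m; V_A = Σ kqᵢ/rᵢ = 3.26×10⁴ V.
At B: distances to the source charges are 1.87 m, 1.73 m; V_B = Σ kqᵢ/rᵢ = 2.51×10⁴ V.
ΔV = V_B − V_A = -7510 V.
W_field = −qΔV = −(-1.41×10⁻⁶ C)(-7510 V) = -0.0106 J.

-0.0106 J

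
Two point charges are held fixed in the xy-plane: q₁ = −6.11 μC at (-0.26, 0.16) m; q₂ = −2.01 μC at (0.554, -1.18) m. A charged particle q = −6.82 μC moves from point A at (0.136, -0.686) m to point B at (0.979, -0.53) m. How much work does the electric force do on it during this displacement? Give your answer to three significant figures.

The work done by the electric force is W_field = −ΔU = −q(V_B − V_A) = q(V_A − V_B).
At A: distances to the source charges are 0.934 m, 0.647 m; V_A = Σ kqᵢ/rᵢ = -8.67×10⁴ V.
At B: distances to the source charges are 1.42 m, 0.777 m; V_B = Σ kqᵢ/rᵢ = -6.20×10⁴ V.
ΔV = V_B − V_A = 2.47×10⁴ V.
W_field = −qΔV = −(-6.82×10⁻⁶ C)(2.47×10⁴ V) = 0.169 J.

0.169 J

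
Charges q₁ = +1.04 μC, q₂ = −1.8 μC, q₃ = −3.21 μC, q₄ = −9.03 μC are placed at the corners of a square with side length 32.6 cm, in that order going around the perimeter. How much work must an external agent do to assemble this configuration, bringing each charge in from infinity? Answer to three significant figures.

The assembly work is the sum of pairwise potential energies, U = Σ_{i<j} kqᵢqⱼ/rᵢⱼ.
The four side pairs have separation 0.326 m and the two diagonal pairs 0.461 m.
Summing all 6 pair terms gives U = 0.900 J.

0.900 J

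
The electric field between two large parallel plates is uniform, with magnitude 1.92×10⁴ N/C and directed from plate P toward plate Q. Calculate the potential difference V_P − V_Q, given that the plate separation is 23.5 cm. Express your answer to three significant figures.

4510 V

In a uniform field, potential decreases in the direction of E: ΔV = −E·d for a displacement d parallel to E.
Going from Q to P is a displacement of 23.5 cm opposite to the field, so V_P − V_Q = +Ed = 4510 V.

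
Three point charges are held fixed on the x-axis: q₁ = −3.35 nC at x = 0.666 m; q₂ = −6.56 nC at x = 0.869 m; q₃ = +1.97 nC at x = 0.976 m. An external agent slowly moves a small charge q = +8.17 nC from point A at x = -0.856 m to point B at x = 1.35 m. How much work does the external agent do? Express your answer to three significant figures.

For quasistatic motion the external work equals the change in potential energy: W_ext = qΔV = q(V_B − V_A).
At A: distances to the source charges are 1.52 m, 1.73 m, 1.83 m; V_A = Σ kqᵢ/rᵢ = -44.3 V.
At B: distances to the source charges are 0.684 m, 0.481 m, 0.374 m; V_B = Σ kqᵢ/rᵢ = -119 V.
ΔV = V_B − V_A = -75.0 V.
W_ext = qΔV = (8.17×10⁻⁹ C)(-75.0 V) = -6.13×10⁻⁷ J.

-6.13×10⁻⁷ J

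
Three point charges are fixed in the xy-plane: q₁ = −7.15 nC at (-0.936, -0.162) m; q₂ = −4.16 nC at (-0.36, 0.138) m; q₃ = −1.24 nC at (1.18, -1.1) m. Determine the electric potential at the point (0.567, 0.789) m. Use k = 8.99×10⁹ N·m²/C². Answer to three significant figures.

-74.8 V

The total potential is the scalar sum of each charge's contribution, V = Σ kqᵢ/rᵢ.
Distances from the field point to each charge: r₁ = 1.78 m, r₂ = 1.13 m, r₃ = 1.99 m.
V = k[(-7.15×10⁻⁹)/(1.78) + (-4.16×10⁻⁹)/(1.13) + (-1.24×10⁻⁹)/(1.99)] = -74.8 V.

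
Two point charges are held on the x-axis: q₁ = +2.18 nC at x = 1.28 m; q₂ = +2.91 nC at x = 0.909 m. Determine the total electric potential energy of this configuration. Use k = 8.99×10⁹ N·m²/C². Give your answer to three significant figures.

1.54×10⁻⁷ J

The assembly work is the sum of pairwise potential energies, U = Σ_{i<j} kqᵢqⱼ/rᵢⱼ.
Pair separations: r₁₂ = 0.371 m.
U = (1.54×10⁻⁷) = 1.54×10⁻⁷ J.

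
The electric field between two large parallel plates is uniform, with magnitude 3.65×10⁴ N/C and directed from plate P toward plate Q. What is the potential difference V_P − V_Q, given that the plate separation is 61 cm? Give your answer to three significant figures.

2.23×10⁴ V

In a uniform field, potential decreases in the direction of E: ΔV = −E·d for a displacement d parallel to E.
Going from Q to P is a displacement of 61 cm opposite to the field, so V_P − V_Q = +Ed = 2.23×10⁴ V.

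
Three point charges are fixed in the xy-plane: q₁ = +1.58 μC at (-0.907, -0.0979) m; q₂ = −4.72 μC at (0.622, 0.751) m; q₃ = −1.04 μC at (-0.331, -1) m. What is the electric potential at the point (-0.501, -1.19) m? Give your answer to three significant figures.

Electric potential is a scalar, so the contributions from each charge add algebraically: V = Σ kqᵢ/rᵢ.
Distances from the field point to each charge: r₁ = 1.17 m, r₂ = 2.24 m, r₃ = 0.255 m.
V = k[(1.58×10⁻⁶)/(1.17) + (-4.72×10⁻⁶)/(2.24) + (-1.04×10⁻⁶)/(0.255)] = -4.34×10⁴ V.

-4.34×10⁴ V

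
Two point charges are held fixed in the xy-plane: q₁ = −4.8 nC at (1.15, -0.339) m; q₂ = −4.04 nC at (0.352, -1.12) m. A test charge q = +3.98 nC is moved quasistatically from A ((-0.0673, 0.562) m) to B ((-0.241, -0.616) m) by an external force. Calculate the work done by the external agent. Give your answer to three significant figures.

-1.10×10⁻⁷ J

For quasistatic motion the external work equals the change in potential energy: W_ext = qΔV = q(V_B − V_A).
At A: distances to the source charges are 1.51 m, 1.73 m; V_A = Σ kqᵢ/rᵢ = -49.4 V.
At B: distances to the source charges are 1.42 m, 0.778 m; V_B = Σ kqᵢ/rᵢ = -77.1 V.
ΔV = V_B − V_A = -27.6 V.
W_ext = qΔV = (3.98×10⁻⁹ C)(-27.6 V) = -1.10×10⁻⁷ J.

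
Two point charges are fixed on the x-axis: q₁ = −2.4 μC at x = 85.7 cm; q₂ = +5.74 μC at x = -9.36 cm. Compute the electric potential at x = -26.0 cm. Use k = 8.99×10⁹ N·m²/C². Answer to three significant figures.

2.91×10⁵ V

The total potential is the scalar sum of each charge's contribution, V = Σ kqᵢ/rᵢ.
Distances from the field point to each charge: r₁ = 1.12 m, r₂ = 0.166 m.
V = k[(-2.40×10⁻⁶)/(1.12) + (5.74×10⁻⁶)/(0.166)] = 2.91×10⁵ V.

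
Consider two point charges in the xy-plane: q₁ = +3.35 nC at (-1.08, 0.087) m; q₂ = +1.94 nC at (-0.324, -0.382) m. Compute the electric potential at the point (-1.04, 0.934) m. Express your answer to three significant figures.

47.2 V

The total potential is the scalar sum of each charge's contribution, V = Σ kqᵢ/rᵢ.
Distances from the field point to each charge: r₁ = 0.848 m, r₂ = 1.50 m.
V = k[(3.35×10⁻⁹)/(0.848) + (1.94×10⁻⁹)/(1.50)] = 47.2 V.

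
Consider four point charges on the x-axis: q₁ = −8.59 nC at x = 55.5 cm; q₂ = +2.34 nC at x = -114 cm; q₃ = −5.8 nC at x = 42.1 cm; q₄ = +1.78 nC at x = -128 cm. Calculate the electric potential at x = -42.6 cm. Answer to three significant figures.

Electric potential is a scalar, so the contributions from each charge add algebraically: V = Σ kqᵢ/rᵢ.
Distances from the field point to each charge: r₁ = 0.981 m, r₂ = 0.714 m, r₃ = 0.847 m, r₄ = 0.854 m.
V = k[(-8.59×10⁻⁹)/(0.981) + (2.34×10⁻⁹)/(0.714) + (-5.80×10⁻⁹)/(0.847) + (1.78×10⁻⁹)/(0.854)] = -92.1 V.

-92.1 V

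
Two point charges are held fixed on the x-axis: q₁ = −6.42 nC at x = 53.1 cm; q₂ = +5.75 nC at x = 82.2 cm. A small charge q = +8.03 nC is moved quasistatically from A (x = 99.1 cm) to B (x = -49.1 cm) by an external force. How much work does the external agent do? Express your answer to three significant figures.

-1.59×10⁻⁶ J

For quasistatic motion the external work equals the change in potential energy: W_ext = qΔV = q(V_B − V_A).
At A: distances to the source charges are 0.460 m, 0.169 m; V_A = Σ kqᵢ/rᵢ = 180 V.
At B: distances to the source charges are 1.02 m, 1.31 m; V_B = Σ kqᵢ/rᵢ = -17.1 V.
ΔV = V_B − V_A = -198 V.
W_ext = qΔV = (8.03×10⁻⁹ C)(-198 V) = -1.59×10⁻⁶ J.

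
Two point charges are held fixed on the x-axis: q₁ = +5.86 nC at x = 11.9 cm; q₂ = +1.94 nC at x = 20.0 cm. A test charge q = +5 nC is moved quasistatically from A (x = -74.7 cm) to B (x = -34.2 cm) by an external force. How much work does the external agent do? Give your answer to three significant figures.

For quasistatic motion the external work equals the change in potential energy: W_ext = qΔV = q(V_B − V_A).
At A: distances to the source charges are 0.866 m, 0.947 m; V_A = Σ kqᵢ/rᵢ = 79.2 V.
At B: distances to the source charges are 0.461 m, 0.542 m; V_B = Σ kqᵢ/rᵢ = 146 V.
ΔV = V_B − V_A = 67.2 V.
W_ext = qΔV = (5.00×10⁻⁹ C)(67.2 V) = 3.36×10⁻⁷ J.

3.36×10⁻⁷ J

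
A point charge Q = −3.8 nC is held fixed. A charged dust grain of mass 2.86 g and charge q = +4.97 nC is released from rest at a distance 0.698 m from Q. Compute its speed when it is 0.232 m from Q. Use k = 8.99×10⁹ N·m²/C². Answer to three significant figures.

Only the electrostatic force acts, so mechanical energy is conserved: ½mv² = U₁ − U₂ = kQq(1/r₁ − 1/r₂).
U₁ − U₂ = (8.99×10⁹ N·m²/C²)(-3.80×10⁻⁹ C)(4.97×10⁻⁹ C)(1/0.698 − 1/0.232) = 4.89×10⁻⁷ J.
v = √(2·4.89×10⁻⁷/2.86×10⁻³) = 0.0185 m/s.

0.0185 m/s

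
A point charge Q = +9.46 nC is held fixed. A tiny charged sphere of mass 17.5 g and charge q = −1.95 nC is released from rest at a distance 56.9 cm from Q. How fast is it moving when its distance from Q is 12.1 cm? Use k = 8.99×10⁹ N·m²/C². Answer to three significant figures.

Only the electrostatic force acts, so mechanical energy is conserved: ½mv² = U₁ − U₂ = kQq(1/r₁ − 1/r₂).
U₁ − U₂ = (8.99×10⁹ N·m²/C²)(9.46×10⁻⁹ C)(-1.95×10⁻⁹ C)(1/0.569 − 1/0.121) = 1.08×10⁻⁶ J.
v = √(2·1.08×10⁻⁶/0.0175) = 0.0111 m/s.

0.0111 m/s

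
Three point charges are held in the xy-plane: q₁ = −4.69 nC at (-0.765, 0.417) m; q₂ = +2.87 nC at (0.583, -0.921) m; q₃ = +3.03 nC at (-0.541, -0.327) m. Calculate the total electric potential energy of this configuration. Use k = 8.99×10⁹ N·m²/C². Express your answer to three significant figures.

The assembly work is the sum of pairwise potential energies, U = Σ_{i<j} kqᵢqⱼ/rᵢⱼ.
Pair separations: r₁₂ = 1.90 m, r₁₃ = 0.777 m, r₂₃ = 1.27 m.
U = (-6.37×10⁻⁸) + (-1.64×10⁻⁷) + (6.15×10⁻⁸) = -1.67×10⁻⁷ J.

-1.67×10⁻⁷ J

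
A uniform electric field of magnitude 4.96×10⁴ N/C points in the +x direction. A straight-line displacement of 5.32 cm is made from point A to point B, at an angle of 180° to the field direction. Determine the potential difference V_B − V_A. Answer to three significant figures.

Only the component of displacement along E changes the potential: ΔV = −E·d·cosθ.
ΔV = −(4.96×10⁴ V/m)(0.0532 m)cos180° = 2640 V.

2640 V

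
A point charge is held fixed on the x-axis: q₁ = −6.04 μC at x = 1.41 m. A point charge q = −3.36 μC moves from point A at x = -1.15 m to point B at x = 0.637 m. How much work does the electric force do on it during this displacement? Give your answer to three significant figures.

-0.165 J

The work done by the electric force is W_field = −ΔU = −q(V_B − V_A) = q(V_A − V_B).
At A: distance to the source charge is 2.56 m; V_A = kq₁/r = -2.12×10⁴ V.
At B: distance to the source charge is 0.773 m; V_B = kq₁/r = -7.02×10⁴ V.
ΔV = V_B − V_A = -4.90×10⁴ V.
W_field = −qΔV = −(-3.36×10⁻⁶ C)(-4.90×10⁴ V) = -0.165 J.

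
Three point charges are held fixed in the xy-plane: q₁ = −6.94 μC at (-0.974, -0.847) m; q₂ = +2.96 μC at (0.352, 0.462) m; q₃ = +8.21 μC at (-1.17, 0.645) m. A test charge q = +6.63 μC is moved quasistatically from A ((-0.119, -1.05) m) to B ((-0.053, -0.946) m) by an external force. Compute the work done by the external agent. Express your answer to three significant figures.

For quasistatic motion the external work equals the change in potential energy: W_ext = qΔV = q(V_B − V_A).
At A: distances to the source charges are 0.879 m, 1.58 m, 1.99 m; V_A = Σ kqᵢ/rᵢ = -1.72×10⁴ V.
At B: distances to the source charges are 0.926 m, 1.47 m, 1.94 m; V_B = Σ kqᵢ/rᵢ = -1.12×10⁴ V.
ΔV = V_B − V_A = 5960 V.
W_ext = qΔV = (6.63×10⁻⁶ C)(5960 V) = 0.0395 J.

0.0395 J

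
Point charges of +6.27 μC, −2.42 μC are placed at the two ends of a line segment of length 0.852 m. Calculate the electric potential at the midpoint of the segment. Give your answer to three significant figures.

8.12×10⁴ V

Electric potential is a scalar, so the contributions from each charge add algebraically: V = Σ kqᵢ/rᵢ.
Each charge is 0.426 m from the midpoint.
V = k[(6.27×10⁻⁶)/(0.426) + (-2.42×10⁻⁶)/(0.426)] = 8.12×10⁴ V.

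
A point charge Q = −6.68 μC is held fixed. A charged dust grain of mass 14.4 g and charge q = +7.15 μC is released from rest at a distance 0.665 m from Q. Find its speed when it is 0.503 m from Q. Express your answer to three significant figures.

Only the electrostatic force acts, so mechanical energy is conserved: ½mv² = U₁ − U₂ = kQq(1/r₁ − 1/r₂).
U₁ − U₂ = (8.99×10⁹ N·m²/C²)(-6.68×10⁻⁶ C)(7.15×10⁻⁶ C)(1/0.665 − 1/0.503) = 0.208 J.
v = √(2·0.208/0.0144) = 5.37 m/s.

5.37 m/s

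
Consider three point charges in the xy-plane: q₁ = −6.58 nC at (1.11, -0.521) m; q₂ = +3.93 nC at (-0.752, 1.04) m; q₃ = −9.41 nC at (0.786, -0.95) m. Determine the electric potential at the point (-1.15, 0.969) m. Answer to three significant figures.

Electric potential is a scalar, so the contributions from each charge add algebraically: V = Σ kqᵢ/rᵢ.
Distances from the field point to each charge: r₁ = 2.71 m, r₂ = 0.404 m, r₃ = 2.73 m.
V = k[(-6.58×10⁻⁹)/(2.71) + (3.93×10⁻⁹)/(0.404) + (-9.41×10⁻⁹)/(2.73)] = 34.5 V.

34.5 V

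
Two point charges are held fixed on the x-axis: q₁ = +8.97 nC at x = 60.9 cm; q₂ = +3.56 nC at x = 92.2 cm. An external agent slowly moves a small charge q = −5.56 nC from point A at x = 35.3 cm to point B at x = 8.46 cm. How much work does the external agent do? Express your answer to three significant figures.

9.97×10⁻⁷ J

For quasistatic motion the external work equals the change in potential energy: W_ext = qΔV = q(V_B − V_A).
At A: distances to the source charges are 0.256 m, 0.569 m; V_A = Σ kqᵢ/rᵢ = 371 V.
At B: distances to the source charges are 0.524 m, 0.837 m; V_B = Σ kqᵢ/rᵢ = 192 V.
ΔV = V_B − V_A = -179 V.
W_ext = qΔV = (-5.56×10⁻⁹ C)(-179 V) = 9.97×10⁻⁷ J.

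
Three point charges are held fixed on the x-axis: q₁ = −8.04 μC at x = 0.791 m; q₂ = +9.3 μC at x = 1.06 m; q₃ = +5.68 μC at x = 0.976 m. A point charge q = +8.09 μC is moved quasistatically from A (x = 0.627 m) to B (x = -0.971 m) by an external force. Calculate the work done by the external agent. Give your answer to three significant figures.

1.03 J

For quasistatic motion the external work equals the change in potential energy: W_ext = qΔV = q(V_B − V_A).
At A: distances to the source charges are 0.164 m, 0.433 m, 0.349 m; V_A = Σ kqᵢ/rᵢ = -1.01×10⁵ V.
At B: distances to the source charges are 1.76 m, 2.03 m, 1.95 m; V_B = Σ kqᵢ/rᵢ = 2.64×10⁴ V.
ΔV = V_B − V_A = 1.28×10⁵ V.
W_ext = qΔV = (8.09×10⁻⁶ C)(1.28×10⁵ V) = 1.03 J.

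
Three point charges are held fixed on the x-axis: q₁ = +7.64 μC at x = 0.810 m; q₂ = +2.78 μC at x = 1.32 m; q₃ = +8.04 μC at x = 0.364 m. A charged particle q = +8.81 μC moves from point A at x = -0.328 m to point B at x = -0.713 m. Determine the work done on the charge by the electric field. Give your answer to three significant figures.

0.489 J

The work done by the electric force is W_field = −ΔU = −q(V_B − V_A) = q(V_A − V_B).
At A: distances to the source charges are 1.14 m, 1.65 m, 0.692 m; V_A = Σ kqᵢ/rᵢ = 1.80×10⁵ V.
At B: distances to the source charges are 1.52 m, 2.03 m, 1.08 m; V_B = Σ kqᵢ/rᵢ = 1.25×10⁵ V.
ΔV = V_B − V_A = -5.55×10⁴ V.
W_field = −qΔV = −(8.81×10⁻⁶ C)(-5.55×10⁴ V) = 0.489 J.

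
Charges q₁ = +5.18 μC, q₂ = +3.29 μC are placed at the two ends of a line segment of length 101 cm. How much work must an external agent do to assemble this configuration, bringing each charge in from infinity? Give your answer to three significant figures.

The work to assemble the configuration equals its total potential energy, U = Σ kqᵢqⱼ/rᵢⱼ over all pairs.
The separation is r = 1.01 m.
U = (0.152) = 0.152 J.

0.152 J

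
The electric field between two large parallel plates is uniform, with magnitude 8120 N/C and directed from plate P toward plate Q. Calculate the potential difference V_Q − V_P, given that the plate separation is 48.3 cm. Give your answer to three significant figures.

In a uniform field, potential decreases in the direction of E: ΔV = −E·d for a displacement d parallel to E.
Going from P to Q is a displacement of 48.3 cm along the field, so V_Q − V_P = −Ed = -3920 V.

-3920 V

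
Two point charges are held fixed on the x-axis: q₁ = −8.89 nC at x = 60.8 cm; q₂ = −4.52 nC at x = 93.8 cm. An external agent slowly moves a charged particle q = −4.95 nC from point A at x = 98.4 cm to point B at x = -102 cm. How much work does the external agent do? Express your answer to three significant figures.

For quasistatic motion the external work equals the change in potential energy: W_ext = qΔV = q(V_B − V_A).
At A: distances to the source charges are 0.376 m, 0.0460 m; V_A = Σ kqᵢ/rᵢ = -1100 V.
At B: distances to the source charges are 1.63 m, 1.96 m; V_B = Σ kqᵢ/rᵢ = -69.8 V.
ΔV = V_B − V_A = 1030 V.
W_ext = qΔV = (-4.95×10⁻⁹ C)(1030 V) = -5.08×10⁻⁶ J.

-5.08×10⁻⁶ J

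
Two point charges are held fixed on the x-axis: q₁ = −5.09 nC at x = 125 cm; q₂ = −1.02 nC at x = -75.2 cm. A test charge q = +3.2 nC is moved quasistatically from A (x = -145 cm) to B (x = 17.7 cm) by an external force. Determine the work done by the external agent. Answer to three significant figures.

-7.18×10⁻⁸ J

For quasistatic motion the external work equals the change in potential energy: W_ext = qΔV = q(V_B − V_A).
At A: distances to the source charges are 2.70 m, 0.698 m; V_A = Σ kqᵢ/rᵢ = -30.1 V.
At B: distances to the source charges are 1.07 m, 0.929 m; V_B = Σ kqᵢ/rᵢ = -52.5 V.
ΔV = V_B − V_A = -22.4 V.
W_ext = qΔV = (3.20×10⁻⁹ C)(-22.4 V) = -7.18×10⁻⁸ J.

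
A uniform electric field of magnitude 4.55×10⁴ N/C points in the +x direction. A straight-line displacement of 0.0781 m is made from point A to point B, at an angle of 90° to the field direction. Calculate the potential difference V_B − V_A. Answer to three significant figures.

Only the component of displacement along E changes the potential: ΔV = −E·d·cosθ.
ΔV = −(4.55×10⁴ V/m)(0.0781 m)cos90° = 0 V.

0 V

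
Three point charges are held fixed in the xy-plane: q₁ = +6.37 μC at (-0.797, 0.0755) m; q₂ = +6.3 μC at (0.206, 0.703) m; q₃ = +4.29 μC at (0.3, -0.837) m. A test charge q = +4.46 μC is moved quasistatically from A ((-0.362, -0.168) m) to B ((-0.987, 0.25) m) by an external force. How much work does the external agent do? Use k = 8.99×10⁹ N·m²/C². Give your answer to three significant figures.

For quasistatic motion the external work equals the change in potential energy: W_ext = qΔV = q(V_B − V_A).
At A: distances to the source charges are 0.499 m, 1.04 m, 0.941 m; V_A = Σ kqᵢ/rᵢ = 2.10×10⁵ V.
At B: distances to the source charges are 0.258 m, 1.28 m, 1.68 m; V_B = Σ kqᵢ/rᵢ = 2.89×10⁵ V.
ΔV = V_B − V_A = 7.89×10⁴ V.
W_ext = qΔV = (4.46×10⁻⁶ C)(7.89×10⁴ V) = 0.352 J.

0.352 J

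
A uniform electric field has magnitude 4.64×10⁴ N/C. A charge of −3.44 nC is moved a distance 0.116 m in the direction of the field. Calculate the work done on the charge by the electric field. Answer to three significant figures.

The potential change for a displacement 0.116 m in the direction of the field is ΔV = −Ed = -5380 V.
W_field = −qΔV = -1.85×10⁻⁵ J.

-1.85×10⁻⁵ J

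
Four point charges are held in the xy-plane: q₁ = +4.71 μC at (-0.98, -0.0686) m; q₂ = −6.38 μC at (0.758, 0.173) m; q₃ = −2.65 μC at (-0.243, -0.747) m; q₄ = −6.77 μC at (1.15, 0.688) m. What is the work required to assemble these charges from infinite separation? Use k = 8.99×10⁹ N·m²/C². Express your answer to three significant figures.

0.400 J

The assembly work is the sum of pairwise potential energies, U = Σ_{i<j} kqᵢqⱼ/rᵢⱼ.
Pair separations: r₁₂ = 1.75 m, r₁₃ = 1.00 m, r₁₄ = 2.26 m, r₂₃ = 1.36 m, r₂₄ = 0.647 m, r₃₄ = 2.00 m.
Summing all 6 pair terms gives U = 0.400 J.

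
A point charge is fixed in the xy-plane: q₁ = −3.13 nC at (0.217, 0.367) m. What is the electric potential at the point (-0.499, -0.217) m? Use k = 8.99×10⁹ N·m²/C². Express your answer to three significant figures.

-30.5 V

Electric potential is a scalar, so the contributions from each charge add algebraically: V = Σ kqᵢ/rᵢ.
Distances from the field point to each charge: r₁ = 0.924 m.
V = k[(-3.13×10⁻⁹)/(0.924)] = -30.5 V.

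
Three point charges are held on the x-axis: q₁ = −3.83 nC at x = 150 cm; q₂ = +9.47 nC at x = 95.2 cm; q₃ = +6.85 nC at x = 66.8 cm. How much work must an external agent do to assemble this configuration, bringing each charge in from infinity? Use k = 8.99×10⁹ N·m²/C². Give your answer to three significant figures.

1.17×10⁻⁶ J

The assembly work is the sum of pairwise potential energies, U = Σ_{i<j} kqᵢqⱼ/rᵢⱼ.
Pair separations: r₁₂ = 0.548 m, r₁₃ = 0.832 m, r₂₃ = 0.284 m.
U = (-5.95×10⁻⁷) + (-2.83×10⁻⁷) + (2.05×10⁻⁶) = 1.17×10⁻⁶ J.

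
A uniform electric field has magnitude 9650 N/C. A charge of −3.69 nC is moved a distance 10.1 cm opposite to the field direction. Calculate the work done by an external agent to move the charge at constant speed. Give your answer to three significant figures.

The potential change for a displacement 10.1 cm opposite to the field direction is ΔV = +Ed = 975 V.
W_ext = qΔV = -3.60×10⁻⁶ J.

-3.60×10⁻⁶ J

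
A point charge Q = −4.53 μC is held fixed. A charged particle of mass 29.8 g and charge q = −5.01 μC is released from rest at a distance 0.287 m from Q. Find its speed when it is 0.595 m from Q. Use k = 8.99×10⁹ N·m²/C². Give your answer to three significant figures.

Only the electrostatic force acts, so mechanical energy is conserved: ½mv² = U₁ − U₂ = kQq(1/r₁ − 1/r₂).
U₁ − U₂ = (8.99×10⁹ N·m²/C²)(-4.53×10⁻⁶ C)(-5.01×10⁻⁶ C)(1/0.287 − 1/0.595) = 0.368 J.
v = √(2·0.368/0.0298) = 4.97 m/s.

4.97 m/s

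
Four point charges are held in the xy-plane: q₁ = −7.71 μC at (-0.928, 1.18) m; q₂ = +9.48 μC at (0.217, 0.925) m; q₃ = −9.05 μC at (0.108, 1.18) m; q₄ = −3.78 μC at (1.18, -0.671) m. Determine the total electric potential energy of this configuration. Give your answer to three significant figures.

The work to assemble the configuration equals its total potential energy, U = Σ kqᵢqⱼ/rᵢⱼ over all pairs.
Pair separations: r₁₂ = 1.17 m, r₁₃ = 1.04 m, r₁₄ = 2.81 m, r₂₃ = 0.277 m, r₂₄ = 1.86 m, r₃₄ = 2.14 m.
Summing all 6 pair terms gives U = -2.67 J.

-2.67 J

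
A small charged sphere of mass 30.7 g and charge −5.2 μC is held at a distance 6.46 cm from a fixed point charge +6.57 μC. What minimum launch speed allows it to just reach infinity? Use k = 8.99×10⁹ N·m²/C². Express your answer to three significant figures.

To just escape, total mechanical energy must reach zero at infinity: ½mv²_min + U = 0, so ½mv²_min = −U = |kQq|/r.
|U| = |kQq|/r = (8.99×10⁹ N·m²/C²)(6.57×10⁻⁶)(5.20×10⁻⁶)/(0.0646) = 4.75 J.
v_min = √(2|U|/m) = √(2·4.75/0.0307) = 17.6 m/s.

17.6 m/s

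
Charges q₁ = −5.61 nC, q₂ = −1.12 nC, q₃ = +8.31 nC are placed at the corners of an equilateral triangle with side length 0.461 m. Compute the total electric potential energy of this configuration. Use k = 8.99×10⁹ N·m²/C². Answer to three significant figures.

-9.68×10⁻⁷ J

The work to assemble the configuration equals its total potential energy, U = Σ kqᵢqⱼ/rᵢⱼ over all pairs.
All three pair separations equal the side length, 0.461 m.
U = (1.23×10⁻⁷) + (-9.09×10⁻⁷) + (-1.82×10⁻⁷) = -9.68×10⁻⁷ J.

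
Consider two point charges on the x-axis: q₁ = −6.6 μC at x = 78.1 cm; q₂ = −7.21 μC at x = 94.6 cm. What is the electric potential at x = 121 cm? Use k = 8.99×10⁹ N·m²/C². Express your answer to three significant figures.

-3.84×10⁵ V

The total potential is the scalar sum of each charge's contribution, V = Σ kqᵢ/rᵢ.
Distances from the field point to each charge: r₁ = 0.429 m, r₂ = 0.264 m.
V = k[(-6.60×10⁻⁶)/(0.429) + (-7.21×10⁻⁶)/(0.264)] = -3.84×10⁵ V.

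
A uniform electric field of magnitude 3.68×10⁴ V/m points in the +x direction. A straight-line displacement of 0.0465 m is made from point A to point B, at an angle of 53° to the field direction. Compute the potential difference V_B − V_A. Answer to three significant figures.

Only the component of displacement along E changes the potential: ΔV = −E·d·cosθ.
ΔV = −(3.68×10⁴ V/m)(0.0465 m)cos53° = -1030 V.

-1030 V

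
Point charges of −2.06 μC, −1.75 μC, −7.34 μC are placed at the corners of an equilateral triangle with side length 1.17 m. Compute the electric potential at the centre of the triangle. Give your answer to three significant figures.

The total potential is the scalar sum of each charge's contribution, V = Σ kqᵢ/rᵢ.
The distance from each vertex to the centroid is a/√3 = 0.675 m.
V = k[(-2.06×10⁻⁶)/(0.675) + (-1.75×10⁻⁶)/(0.675) + (-7.34×10⁻⁶)/(0.675)] = -1.48×10⁵ V.

-1.48×10⁵ V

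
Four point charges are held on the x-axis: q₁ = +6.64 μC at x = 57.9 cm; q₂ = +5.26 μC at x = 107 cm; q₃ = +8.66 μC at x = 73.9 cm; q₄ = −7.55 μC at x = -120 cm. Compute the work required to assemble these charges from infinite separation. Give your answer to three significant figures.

The assembly work is the sum of pairwise potential energies, U = Σ_{i<j} kqᵢqⱼ/rᵢⱼ.
Pair separations: r₁₂ = 0.491 m, r₁₃ = 0.160 m, r₁₄ = 1.78 m, r₂₃ = 0.331 m, r₂₄ = 2.27 m, r₃₄ = 1.94 m.
Summing all 6 pair terms gives U = 4.39 J.

4.39 J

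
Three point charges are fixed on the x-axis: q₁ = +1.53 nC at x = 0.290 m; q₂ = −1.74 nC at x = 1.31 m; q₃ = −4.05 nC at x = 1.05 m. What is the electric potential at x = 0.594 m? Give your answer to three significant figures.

The total potential is the scalar sum of each charge's contribution, V = Σ kqᵢ/rᵢ.
Distances from the field point to each charge: r₁ = 0.304 m, r₂ = 0.716 m, r₃ = 0.456 m.
V = k[(1.53×10⁻⁹)/(0.304) + (-1.74×10⁻⁹)/(0.716) + (-4.05×10⁻⁹)/(0.456)] = -56.4 V.

-56.4 V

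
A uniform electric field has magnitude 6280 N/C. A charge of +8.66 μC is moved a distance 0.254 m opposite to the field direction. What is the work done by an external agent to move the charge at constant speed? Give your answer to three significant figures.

0.0138 J

The potential change for a displacement 0.254 m opposite to the field direction is ΔV = +Ed = 1600 V.
W_ext = qΔV = 0.0138 J.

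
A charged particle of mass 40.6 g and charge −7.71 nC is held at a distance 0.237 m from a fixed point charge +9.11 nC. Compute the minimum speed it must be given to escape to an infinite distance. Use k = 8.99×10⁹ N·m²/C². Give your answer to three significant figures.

To just escape, total mechanical energy must reach zero at infinity: ½mv²_min + U = 0, so ½mv²_min = −U = |kQq|/r.
|U| = |kQq|/r = (8.99×10⁹ N·m²/C²)(9.11×10⁻⁹)(7.71×10⁻⁹)/(0.237) = 2.66×10⁻⁶ J.
v_min = √(2|U|/m) = √(2·2.66×10⁻⁶/0.0406) = 0.0115 m/s.

0.0115 m/s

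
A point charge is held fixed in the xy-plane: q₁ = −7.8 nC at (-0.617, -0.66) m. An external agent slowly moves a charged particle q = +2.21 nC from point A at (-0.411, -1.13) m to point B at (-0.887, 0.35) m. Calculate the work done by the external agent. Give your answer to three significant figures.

For quasistatic motion the external work equals the change in potential energy: W_ext = qΔV = q(V_B − V_A).
At A: distance to the source charge is 0.513 m; V_A = kq₁/r = -137 V.
At B: distance to the source charge is 1.05 m; V_B = kq₁/r = -67.1 V.
ΔV = V_B − V_A = 69.6 V.
W_ext = qΔV = (2.21×10⁻⁹ C)(69.6 V) = 1.54×10⁻⁷ J.

1.54×10⁻⁷ J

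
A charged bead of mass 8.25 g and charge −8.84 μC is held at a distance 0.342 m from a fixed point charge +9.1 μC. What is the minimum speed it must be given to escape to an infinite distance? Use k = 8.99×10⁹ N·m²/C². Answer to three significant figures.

22.6 m/s

To just escape, total mechanical energy must reach zero at infinity: ½mv²_min + U = 0, so ½mv²_min = −U = |kQq|/r.
|U| = |kQq|/r = (8.99×10⁹ N·m²/C²)(9.10×10⁻⁶)(8.84×10⁻⁶)/(0.342) = 2.11 J.
v_min = √(2|U|/m) = √(2·2.11/8.25×10⁻³) = 22.6 m/s.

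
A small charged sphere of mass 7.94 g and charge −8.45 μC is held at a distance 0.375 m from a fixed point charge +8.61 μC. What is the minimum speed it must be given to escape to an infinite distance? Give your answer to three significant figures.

To just escape, total mechanical energy must reach zero at infinity: ½mv²_min + U = 0, so ½mv²_min = −U = |kQq|/r.
|U| = |kQq|/r = (8.99×10⁹ N·m²/C²)(8.61×10⁻⁶)(8.45×10⁻⁶)/(0.375) = 1.74 J.
v_min = √(2|U|/m) = √(2·1.74/7.94×10⁻³) = 21.0 m/s.

21.0 m/s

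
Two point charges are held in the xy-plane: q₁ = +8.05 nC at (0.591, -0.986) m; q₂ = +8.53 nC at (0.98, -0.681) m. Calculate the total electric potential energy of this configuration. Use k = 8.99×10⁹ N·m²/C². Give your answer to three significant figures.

The work to assemble the configuration equals its total potential energy, U = Σ kqᵢqⱼ/rᵢⱼ over all pairs.
Pair separations: r₁₂ = 0.494 m.
U = (1.25×10⁻⁶) = 1.25×10⁻⁶ J.

1.25×10⁻⁶ J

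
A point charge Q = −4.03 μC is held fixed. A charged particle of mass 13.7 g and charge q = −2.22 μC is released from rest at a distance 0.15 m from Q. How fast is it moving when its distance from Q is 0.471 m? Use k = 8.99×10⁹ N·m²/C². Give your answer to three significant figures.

Only the electrostatic force acts, so mechanical energy is conserved: ½mv² = U₁ − U₂ = kQq(1/r₁ − 1/r₂).
U₁ − U₂ = (8.99×10⁹ N·m²/C²)(-4.03×10⁻⁶ C)(-2.22×10⁻⁶ C)(1/0.150 − 1/0.471) = 0.365 J.
v = √(2·0.365/0.0137) = 7.30 m/s.

7.30 m/s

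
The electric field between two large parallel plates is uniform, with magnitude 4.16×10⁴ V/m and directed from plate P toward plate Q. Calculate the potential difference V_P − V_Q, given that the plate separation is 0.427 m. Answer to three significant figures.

1.78×10⁴ V

In a uniform field, potential decreases in the direction of E: ΔV = −E·d for a displacement d parallel to E.
Going from Q to P is a displacement of 0.427 m opposite to the field, so V_P − V_Q = +Ed = 1.78×10⁴ V.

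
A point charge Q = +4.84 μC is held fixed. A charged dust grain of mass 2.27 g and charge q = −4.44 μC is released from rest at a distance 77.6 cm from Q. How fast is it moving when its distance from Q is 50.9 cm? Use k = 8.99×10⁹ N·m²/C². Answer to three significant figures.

Only the electrostatic force acts, so mechanical energy is conserved: ½mv² = U₁ − U₂ = kQq(1/r₁ − 1/r₂).
U₁ − U₂ = (8.99×10⁹ N·m²/C²)(4.84×10⁻⁶ C)(-4.44×10⁻⁶ C)(1/0.776 − 1/0.509) = 0.131 J.
v = √(2·0.131/2.27×10⁻³) = 10.7 m/s.

10.7 m/s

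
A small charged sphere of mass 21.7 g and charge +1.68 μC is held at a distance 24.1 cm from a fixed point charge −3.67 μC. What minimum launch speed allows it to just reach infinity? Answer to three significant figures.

To just escape, total mechanical energy must reach zero at infinity: ½mv²_min + U = 0, so ½mv²_min = −U = |kQq|/r.
|U| = |kQq|/r = (8.99×10⁹ N·m²/C²)(3.67×10⁻⁶)(1.68×10⁻⁶)/(0.241) = 0.230 J.
v_min = √(2|U|/m) = √(2·0.230/0.0217) = 4.60 m/s.

4.60 m/s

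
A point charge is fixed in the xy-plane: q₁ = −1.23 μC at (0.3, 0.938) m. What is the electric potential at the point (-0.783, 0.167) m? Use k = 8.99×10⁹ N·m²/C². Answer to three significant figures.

-8320 V

Electric potential is a scalar, so the contributions from each charge add algebraically: V = Σ kqᵢ/rᵢ.
Distances from the field point to each charge: r₁ = 1.33 m.
V = k[(-1.23×10⁻⁶)/(1.33)] = -8320 V.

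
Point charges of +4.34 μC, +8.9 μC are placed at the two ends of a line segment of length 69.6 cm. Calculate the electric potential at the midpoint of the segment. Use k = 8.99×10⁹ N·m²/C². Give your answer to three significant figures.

3.42×10⁵ V

The total potential is the scalar sum of each charge's contribution, V = Σ kqᵢ/rᵢ.
Each charge is 0.348 m from the midpoint.
V = k[(4.34×10⁻⁶)/(0.348) + (8.90×10⁻⁶)/(0.348)] = 3.42×10⁵ V.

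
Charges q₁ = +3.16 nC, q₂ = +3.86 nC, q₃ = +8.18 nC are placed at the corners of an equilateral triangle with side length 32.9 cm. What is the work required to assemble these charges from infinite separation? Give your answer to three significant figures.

The work to assemble the configuration equals its total potential energy, U = Σ kqᵢqⱼ/rᵢⱼ over all pairs.
All three pair separations equal the side length, 0.329 m.
U = (3.33×10⁻⁷) + (7.06×10⁻⁷) + (8.63×10⁻⁷) = 1.90×10⁻⁶ J.

1.90×10⁻⁶ J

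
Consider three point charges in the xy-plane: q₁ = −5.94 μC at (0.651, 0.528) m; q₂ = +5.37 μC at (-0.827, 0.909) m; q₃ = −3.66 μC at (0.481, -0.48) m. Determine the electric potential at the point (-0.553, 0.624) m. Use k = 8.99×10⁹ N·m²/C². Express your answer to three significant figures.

5.61×10⁴ V

Electric potential is a scalar, so the contributions from each charge add algebraically: V = Σ kqᵢ/rᵢ.
Distances from the field point to each charge: r₁ = 1.21 m, r₂ = 0.395 m, r₃ = 1.51 m.
V = k[(-5.94×10⁻⁶)/(1.21) + (5.37×10⁻⁶)/(0.395) + (-3.66×10⁻⁶)/(1.51)] = 5.61×10⁴ V.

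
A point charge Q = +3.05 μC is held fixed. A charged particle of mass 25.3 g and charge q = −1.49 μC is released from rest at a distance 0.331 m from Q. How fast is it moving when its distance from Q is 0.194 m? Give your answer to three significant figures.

2.62 m/s

Only the electrostatic force acts, so mechanical energy is conserved: ½mv² = U₁ − U₂ = kQq(1/r₁ − 1/r₂).
U₁ − U₂ = (8.99×10⁹ N·m²/C²)(3.05×10⁻⁶ C)(-1.49×10⁻⁶ C)(1/0.331 − 1/0.194) = 0.0872 J.
v = √(2·0.0872/0.0253) = 2.62 m/s.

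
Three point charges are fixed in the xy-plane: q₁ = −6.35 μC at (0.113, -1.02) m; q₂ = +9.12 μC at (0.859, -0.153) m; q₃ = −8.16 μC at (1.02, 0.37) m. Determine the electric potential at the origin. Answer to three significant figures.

Electric potential is a scalar, so the contributions from each charge add algebraically: V = Σ kqᵢ/rᵢ.
Distances from the field point to each charge: r₁ = 1.03 m, r₂ = 0.873 m, r₃ = 1.09 m.
V = k[(-6.35×10⁻⁶)/(1.03) + (9.12×10⁻⁶)/(0.873) + (-8.16×10⁻⁶)/(1.09)] = -2.93×10⁴ V.

-2.93×10⁴ V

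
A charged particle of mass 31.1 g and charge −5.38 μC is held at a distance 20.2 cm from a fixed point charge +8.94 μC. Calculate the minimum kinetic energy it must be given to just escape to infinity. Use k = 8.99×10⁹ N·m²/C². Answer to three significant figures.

2.14 J

To just escape, total mechanical energy must reach zero at infinity: ½mv²_min + U = 0, so ½mv²_min = −U = |kQq|/r.
|U| = |kQq|/r = (8.99×10⁹ N·m²/C²)(8.94×10⁻⁶)(5.38×10⁻⁶)/(0.202) = 2.14 J.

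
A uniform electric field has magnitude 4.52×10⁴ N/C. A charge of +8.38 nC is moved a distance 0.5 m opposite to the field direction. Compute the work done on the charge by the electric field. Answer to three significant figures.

The potential change for a displacement 0.5 m opposite to the field direction is ΔV = +Ed = 2.26×10⁴ V.
W_field = −qΔV = -1.89×10⁻⁴ J.

-1.89×10⁻⁴ J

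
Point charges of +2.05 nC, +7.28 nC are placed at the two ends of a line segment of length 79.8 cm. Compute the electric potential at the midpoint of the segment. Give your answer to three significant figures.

210 V

Electric potential is a scalar, so the contributions from each charge add algebraically: V = Σ kqᵢ/rᵢ.
Each charge is 0.399 m from the midpoint.
V = k[(2.05×10⁻⁹)/(0.399) + (7.28×10⁻⁹)/(0.399)] = 210 V.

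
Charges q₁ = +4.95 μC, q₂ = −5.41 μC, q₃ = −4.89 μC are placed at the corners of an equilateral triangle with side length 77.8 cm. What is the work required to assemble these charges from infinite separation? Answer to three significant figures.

-0.283 J

The work to assemble the configuration equals its total potential energy, U = Σ kqᵢqⱼ/rᵢⱼ over all pairs.
All three pair separations equal the side length, 0.778 m.
U = (-0.309) + (-0.280) + (0.306) = -0.283 J.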